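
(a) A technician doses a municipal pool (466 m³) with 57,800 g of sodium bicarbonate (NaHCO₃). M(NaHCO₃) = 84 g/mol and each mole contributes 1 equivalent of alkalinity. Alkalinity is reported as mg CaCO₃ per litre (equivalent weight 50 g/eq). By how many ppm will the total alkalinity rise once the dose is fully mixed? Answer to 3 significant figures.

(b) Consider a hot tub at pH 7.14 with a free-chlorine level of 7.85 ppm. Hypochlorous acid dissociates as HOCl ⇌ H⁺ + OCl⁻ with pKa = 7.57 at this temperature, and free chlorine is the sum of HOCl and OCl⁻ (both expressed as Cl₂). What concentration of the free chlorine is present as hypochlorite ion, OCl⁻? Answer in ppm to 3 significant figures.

(a) 73.8 ppm; (b) 2.13 ppm

(a) Volume: 466 m³ = 466,000 L.
(a) Moles of NaHCO₃: 57,800 g ÷ 84 g/mol = 688.1 mol → 688.1 eq of alkalinity.
(a) As CaCO₃: 688.1 eq × 50 g/eq = 34,400 g.
(a) Rise: 34,400 g / 466,000 L × 1000 = 73.83 mg/L.

(b) [OCl⁻]/[HOCl] = 10^(pH − pKa) = 10^(7.14 − 7.57) = 10^-0.43 = 0.3715.
(b) Fraction as HOCl = 1 / (1 + 0.3715) = 0.7291.
(b) OCl⁻ = (1 − 0.7291) × 7.85 ppm = 2.126 ppm.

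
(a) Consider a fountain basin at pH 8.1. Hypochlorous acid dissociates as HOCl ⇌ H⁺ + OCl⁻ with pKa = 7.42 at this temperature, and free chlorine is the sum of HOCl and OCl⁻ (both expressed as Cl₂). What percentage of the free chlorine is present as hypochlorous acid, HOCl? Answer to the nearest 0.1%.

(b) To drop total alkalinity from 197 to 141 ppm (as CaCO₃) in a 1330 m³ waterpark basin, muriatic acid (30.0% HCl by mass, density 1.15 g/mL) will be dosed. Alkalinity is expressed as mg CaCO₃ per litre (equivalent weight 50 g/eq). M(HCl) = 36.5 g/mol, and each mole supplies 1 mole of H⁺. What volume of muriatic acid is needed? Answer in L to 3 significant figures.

(a) [OCl⁻]/[HOCl] = 10^(pH − pKa) = 10^(8.1 − 7.42) = 10^0.68 = 4.786.
(a) Fraction as HOCl = 1 / (1 + 4.786) = 0.1728.

(b) Volume: 1330 m³ = 1,330,000 L.
(b) Alkalinity to neutralize: (197 − 141) = 56 mg/L as CaCO₃ × 1,330,000 L = 74,480 g as CaCO₃.
(b) Equivalents of H⁺ required: 74,480 ÷ 50 g/eq = 1490 eq = 1490 mol HCl.
(b) Mass of HCl: 1490 × 36.5 = 54,370 g.
(b) Mass of 30.0% solution: 54,370 / 0.3 = 181,200 g.
(b) Volume: 181,200 g ÷ 1.15 g/mL = 157,600 mL.

(a) 17.3%; (b) 158 L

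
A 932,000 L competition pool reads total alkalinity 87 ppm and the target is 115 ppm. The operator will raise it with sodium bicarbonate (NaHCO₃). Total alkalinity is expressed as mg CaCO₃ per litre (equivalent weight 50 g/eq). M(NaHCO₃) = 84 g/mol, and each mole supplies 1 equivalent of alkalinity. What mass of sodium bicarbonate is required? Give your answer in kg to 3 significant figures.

43.8 kg

Alkalinity to add: (115 − 87) = 28 mg/L as CaCO₃ × 932,000 L = 26,100 g as CaCO₃.
Equivalents: 26,100 g ÷ 50 g/eq = 521.9 eq.
NaHCO₃ supplies 1 eq per mole → 521.9 mol.
Mass: 521.9 mol × 84 g/mol = 43,840 g.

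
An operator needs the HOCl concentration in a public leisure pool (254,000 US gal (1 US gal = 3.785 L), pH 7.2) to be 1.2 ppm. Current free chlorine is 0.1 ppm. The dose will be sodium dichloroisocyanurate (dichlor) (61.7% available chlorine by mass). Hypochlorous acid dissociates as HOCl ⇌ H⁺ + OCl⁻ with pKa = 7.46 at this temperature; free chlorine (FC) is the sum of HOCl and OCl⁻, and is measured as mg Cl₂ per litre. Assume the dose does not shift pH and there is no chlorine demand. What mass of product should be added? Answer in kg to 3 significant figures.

Volume: 254,000 US gal × 3.785 L/gal = 961,390 L.
[OCl⁻]/[HOCl] = 10^(pH − pKa) = 10^(7.2 − 7.46) = 0.5495; fraction as HOCl = 1/(1 + 0.5495) = 0.6454.
Free chlorine required for 1.2 ppm HOCl: 1.2 / 0.6454 = 1.859 ppm.
FC to add: 1.859 − 0.1 = 1.759 mg/L as Cl₂.
Cl₂ equivalent: 1.759 mg/L × 961,390 L = 1692 g.
Product at 61.7% available Cl: 1692 / 0.617 = 2742 g.

2.74 kg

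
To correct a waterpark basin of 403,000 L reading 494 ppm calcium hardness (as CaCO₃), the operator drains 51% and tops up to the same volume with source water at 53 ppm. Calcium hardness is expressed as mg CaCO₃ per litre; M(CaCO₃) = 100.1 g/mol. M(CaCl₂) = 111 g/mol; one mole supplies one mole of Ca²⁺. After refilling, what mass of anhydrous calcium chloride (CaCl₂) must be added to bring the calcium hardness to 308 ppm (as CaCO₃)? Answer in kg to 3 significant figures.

17.4 kg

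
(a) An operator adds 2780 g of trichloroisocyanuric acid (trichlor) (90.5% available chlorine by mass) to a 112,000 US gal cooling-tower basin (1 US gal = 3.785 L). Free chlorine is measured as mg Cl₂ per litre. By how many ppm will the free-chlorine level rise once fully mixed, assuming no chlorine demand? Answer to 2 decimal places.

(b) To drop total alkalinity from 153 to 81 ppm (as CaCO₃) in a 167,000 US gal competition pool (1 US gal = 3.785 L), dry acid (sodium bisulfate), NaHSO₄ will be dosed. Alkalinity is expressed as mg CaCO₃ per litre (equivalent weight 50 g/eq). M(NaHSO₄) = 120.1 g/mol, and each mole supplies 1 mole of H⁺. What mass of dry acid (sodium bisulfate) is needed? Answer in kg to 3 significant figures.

(a) Volume: 112,000 US gal × 3.785 L/gal = 423,920 L.
(a) Available chlorine delivered: 2780 g × 0.905 = 2516 g as Cl₂.
(a) Concentration rise: 2516 g / 423,920 L = 5.935 mg/L = 5.93 ppm.

(b) Volume: 167,000 US gal × 3.785 L/gal = 632,095 L.
(b) Alkalinity to neutralize: (153 − 81) = 72 mg/L as CaCO₃ × 632,095 L = 45,510 g as CaCO₃.
(b) Equivalents of H⁺ required: 45,510 ÷ 50 g/eq = 910.2 eq = 910.2 mol NaHSO₄.
(b) Mass of NaHSO₄: 910.2 × 120.1 = 109,300 g.

(a) 5.93 ppm; (b) 109 kg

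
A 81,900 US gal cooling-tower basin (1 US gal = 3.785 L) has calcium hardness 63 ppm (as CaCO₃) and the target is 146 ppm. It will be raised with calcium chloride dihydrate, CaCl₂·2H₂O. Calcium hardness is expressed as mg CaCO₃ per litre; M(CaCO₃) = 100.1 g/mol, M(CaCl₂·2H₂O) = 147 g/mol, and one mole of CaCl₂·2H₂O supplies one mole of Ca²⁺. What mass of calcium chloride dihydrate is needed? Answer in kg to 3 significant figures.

37.8 kg

Volume: 81,900 US gal × 3.785 L/gal = 309,992 L.
Hardness to add: (146 − 63) = 83 mg/L as CaCO₃ × 309,992 L = 25,730 g as CaCO₃.
Moles of Ca²⁺ (1 mol Ca²⁺ ≡ 1 mol CaCO₃): 25,730 / 100.1 g/mol = 257 mol.
Mass of CaCl₂·2H₂O: 257 × 147 = 37,780 g.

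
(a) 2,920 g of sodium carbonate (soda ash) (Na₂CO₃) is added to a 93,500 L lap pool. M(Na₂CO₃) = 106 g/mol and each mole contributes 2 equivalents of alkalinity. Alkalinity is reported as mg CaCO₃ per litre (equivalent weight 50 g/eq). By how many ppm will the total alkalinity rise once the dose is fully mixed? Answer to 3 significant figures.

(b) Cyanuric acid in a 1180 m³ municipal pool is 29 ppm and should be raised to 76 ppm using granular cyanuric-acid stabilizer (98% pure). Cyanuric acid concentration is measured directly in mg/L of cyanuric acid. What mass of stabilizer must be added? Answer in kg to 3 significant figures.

(a) 29.5 ppm; (b) 56.6 kg

(a) Moles of Na₂CO₃: 2,920 g ÷ 106 g/mol = 27.55 mol → 55.09 eq of alkalinity.
(a) As CaCO₃: 55.09 eq × 50 g/eq = 2755 g.
(a) Rise: 2755 g / 93,500 L × 1000 = 29.46 mg/L.

(b) Volume: 1180 m³ = 1,180,000 L.
(b) CYA to add: (76 − 29) = 47 mg/L × 1,180,000 L = 55,460 g cyanuric acid.
(b) At 98% purity: 55,460 / 0.98 = 56,590 g product.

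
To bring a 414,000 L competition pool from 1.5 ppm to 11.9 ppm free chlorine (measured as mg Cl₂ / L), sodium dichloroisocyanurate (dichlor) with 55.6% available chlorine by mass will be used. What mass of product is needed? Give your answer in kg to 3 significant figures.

7.74 kg

Chlorine deficit: 11.9 − 1.5 = 10.4 ppm = 10.4 mg/L as Cl₂.
Cl₂ equivalent needed: 10.4 mg/L × 414,000 L = 4,306,000 mg = 4306 g.
Product at 55.6% available chlorine: 4306 / 0.556 = 7744 g.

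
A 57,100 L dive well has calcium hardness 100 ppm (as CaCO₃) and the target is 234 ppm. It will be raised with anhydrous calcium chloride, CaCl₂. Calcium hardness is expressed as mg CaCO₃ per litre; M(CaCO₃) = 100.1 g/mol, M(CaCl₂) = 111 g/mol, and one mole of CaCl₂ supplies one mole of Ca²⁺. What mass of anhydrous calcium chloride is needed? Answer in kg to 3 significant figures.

8.48 kg

Hardness to add: (234 − 100) = 134 mg/L as CaCO₃ × 57,100 L = 7651 g as CaCO₃.
Moles of Ca²⁺ (1 mol Ca²⁺ ≡ 1 mol CaCO₃): 7651 / 100.1 g/mol = 76.44 mol.
Mass of CaCl₂: 76.44 × 111 = 8485 g.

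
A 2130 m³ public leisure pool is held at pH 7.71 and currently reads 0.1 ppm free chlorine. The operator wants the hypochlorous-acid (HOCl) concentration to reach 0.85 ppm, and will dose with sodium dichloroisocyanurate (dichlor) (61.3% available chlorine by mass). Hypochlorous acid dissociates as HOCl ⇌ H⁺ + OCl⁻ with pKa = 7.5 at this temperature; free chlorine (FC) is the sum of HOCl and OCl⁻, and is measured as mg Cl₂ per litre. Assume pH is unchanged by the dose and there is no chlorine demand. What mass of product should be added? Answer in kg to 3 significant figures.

7.40 kg

Volume: 2130 m³ = 2,130,000 L.
[OCl⁻]/[HOCl] = 10^(pH − pKa) = 10^(7.71 − 7.5) = 1.622; fraction as HOCl = 1/(1 + 1.622) = 0.3814.
Free chlorine required for 0.85 ppm HOCl: 0.85 / 0.3814 = 2.229 ppm.
FC to add: 2.229 − 0.1 = 2.129 mg/L as Cl₂.
Cl₂ equivalent: 2.129 mg/L × 2,130,000 L = 4534 g.
Product at 61.3% available Cl: 4534 / 0.613 = 7396 g.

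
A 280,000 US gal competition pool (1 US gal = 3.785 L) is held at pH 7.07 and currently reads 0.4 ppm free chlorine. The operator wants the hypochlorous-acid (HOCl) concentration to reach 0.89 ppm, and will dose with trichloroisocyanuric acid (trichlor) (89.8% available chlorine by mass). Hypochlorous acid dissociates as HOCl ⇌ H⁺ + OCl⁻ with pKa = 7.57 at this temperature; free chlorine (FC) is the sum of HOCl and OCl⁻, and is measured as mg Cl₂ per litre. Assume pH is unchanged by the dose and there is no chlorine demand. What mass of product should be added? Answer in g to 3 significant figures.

Volume: 280,000 US gal × 3.785 L/gal = 1,059,800 L.
[OCl⁻]/[HOCl] = 10^(pH − pKa) = 10^(7.07 − 7.57) = 0.3162; fraction as HOCl = 1/(1 + 0.3162) = 0.7597.
Free chlorine required for 0.89 ppm HOCl: 0.89 / 0.7597 = 1.171 ppm.
FC to add: 1.171 − 0.4 = 0.7714 mg/L as Cl₂.
Cl₂ equivalent: 0.7714 mg/L × 1,059,800 L = 817.6 g.
Product at 89.8% available Cl: 817.6 / 0.898 = 910.4 g.

910 g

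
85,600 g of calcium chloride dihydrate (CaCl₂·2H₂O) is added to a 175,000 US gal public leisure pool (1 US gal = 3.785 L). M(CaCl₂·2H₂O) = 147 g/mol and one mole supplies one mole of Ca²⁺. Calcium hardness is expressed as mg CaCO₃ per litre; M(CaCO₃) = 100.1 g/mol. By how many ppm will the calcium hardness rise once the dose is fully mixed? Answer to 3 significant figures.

88.0 ppm

Volume: 175,000 US gal × 3.785 L/gal = 662,375 L.
Moles of Ca²⁺: 85,600 g ÷ 147 g/mol = 582.3 mol.
As CaCO₃: 582.3 mol × 100.1 g/mol = 58,290 g.
Rise: 58,290 g / 662,375 L × 1000 = 88 mg/L.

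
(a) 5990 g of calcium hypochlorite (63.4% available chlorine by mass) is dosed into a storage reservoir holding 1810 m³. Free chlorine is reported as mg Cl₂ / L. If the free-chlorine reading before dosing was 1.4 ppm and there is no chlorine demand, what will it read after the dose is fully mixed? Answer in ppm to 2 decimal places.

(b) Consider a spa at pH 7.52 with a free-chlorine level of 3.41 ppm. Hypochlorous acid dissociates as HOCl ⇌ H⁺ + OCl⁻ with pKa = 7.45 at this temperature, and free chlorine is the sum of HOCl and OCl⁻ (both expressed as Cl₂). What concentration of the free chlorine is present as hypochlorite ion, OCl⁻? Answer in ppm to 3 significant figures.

(a) 3.50 ppm; (b) 1.84 ppm

(a) Volume: 1810 m³ = 1,810,000 L.
(a) Available chlorine delivered: 5990 g × 0.634 = 3798 g as Cl₂.
(a) Concentration rise: 3798 g / 1,810,000 L = 2.098 mg/L = 2.10 ppm.
(a) Final FC: 1.4 + 2.10 = 3.50 ppm.

(b) [OCl⁻]/[HOCl] = 10^(pH − pKa) = 10^(7.52 − 7.45) = 10^0.07 = 1.175.
(b) Fraction as HOCl = 1 / (1 + 1.175) = 0.4598.
(b) OCl⁻ = (1 − 0.4598) × 3.41 ppm = 1.842 ppm.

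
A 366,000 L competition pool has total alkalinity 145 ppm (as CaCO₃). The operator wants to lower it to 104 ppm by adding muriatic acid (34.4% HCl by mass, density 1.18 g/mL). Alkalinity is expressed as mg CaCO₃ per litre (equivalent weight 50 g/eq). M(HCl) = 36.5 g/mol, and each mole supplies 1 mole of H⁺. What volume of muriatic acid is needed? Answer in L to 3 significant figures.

Alkalinity to neutralize: (145 − 104) = 41 mg/L as CaCO₃ × 366,000 L = 15,010 g as CaCO₃.
Equivalents of H⁺ required: 15,010 ÷ 50 g/eq = 300.1 eq = 300.1 mol HCl.
Mass of HCl: 300.1 × 36.5 = 10,950 g.
Mass of 34.4% solution: 10,950 / 0.344 = 31,840 g.
Volume: 31,840 g ÷ 1.18 g/mL = 26,990 mL.

27.0 L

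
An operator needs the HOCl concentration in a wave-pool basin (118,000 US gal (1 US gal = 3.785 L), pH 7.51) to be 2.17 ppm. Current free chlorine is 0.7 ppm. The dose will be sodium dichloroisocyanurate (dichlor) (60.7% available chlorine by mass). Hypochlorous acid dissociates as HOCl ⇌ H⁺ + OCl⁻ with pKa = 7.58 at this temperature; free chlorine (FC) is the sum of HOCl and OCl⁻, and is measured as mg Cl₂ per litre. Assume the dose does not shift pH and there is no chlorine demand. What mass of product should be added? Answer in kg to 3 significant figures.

2.44 kg

Volume: 118,000 US gal × 3.785 L/gal = 446,630 L.
[OCl⁻]/[HOCl] = 10^(pH − pKa) = 10^(7.51 − 7.58) = 0.8511; fraction as HOCl = 1/(1 + 0.8511) = 0.5402.
Free chlorine required for 2.17 ppm HOCl: 2.17 / 0.5402 = 4.017 ppm.
FC to add: 4.017 − 0.7 = 3.317 mg/L as Cl₂.
Cl₂ equivalent: 3.317 mg/L × 446,630 L = 1481 g.
Product at 60.7% available Cl: 1481 / 0.607 = 2441 g.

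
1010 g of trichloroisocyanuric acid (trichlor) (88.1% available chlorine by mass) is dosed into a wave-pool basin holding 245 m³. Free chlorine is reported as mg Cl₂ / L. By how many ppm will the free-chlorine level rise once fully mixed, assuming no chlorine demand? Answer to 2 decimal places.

Volume: 245 m³ = 245,000 L.
Available chlorine delivered: 1010 g × 0.881 = 889.8 g as Cl₂.
Concentration rise: 889.8 g / 245,000 L = 3.632 mg/L = 3.63 ppm.

3.63 ppm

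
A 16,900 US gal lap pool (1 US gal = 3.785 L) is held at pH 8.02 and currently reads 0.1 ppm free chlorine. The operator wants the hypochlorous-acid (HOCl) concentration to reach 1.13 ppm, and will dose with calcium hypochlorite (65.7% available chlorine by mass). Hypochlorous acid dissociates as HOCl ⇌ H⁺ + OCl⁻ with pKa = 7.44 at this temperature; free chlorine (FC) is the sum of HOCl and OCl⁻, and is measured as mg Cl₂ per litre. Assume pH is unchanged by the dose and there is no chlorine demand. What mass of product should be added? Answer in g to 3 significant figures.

519 g

Volume: 16,900 US gal × 3.785 L/gal = 63,966 L.
[OCl⁻]/[HOCl] = 10^(pH − pKa) = 10^(8.02 − 7.44) = 3.802; fraction as HOCl = 1/(1 + 3.802) = 0.2083.
Free chlorine required for 1.13 ppm HOCl: 1.13 / 0.2083 = 5.426 ppm.
FC to add: 5.426 − 0.1 = 5.326 mg/L as Cl₂.
Cl₂ equivalent: 5.326 mg/L × 63,966 L = 340.7 g.
Product at 65.7% available Cl: 340.7 / 0.657 = 518.6 g.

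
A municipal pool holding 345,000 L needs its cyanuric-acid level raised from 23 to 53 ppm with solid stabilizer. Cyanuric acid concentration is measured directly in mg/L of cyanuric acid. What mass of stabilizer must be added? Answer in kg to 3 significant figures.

10.3 kg

CYA to add: (53 − 23) = 30 mg/L × 345,000 L = 10,350 g cyanuric acid.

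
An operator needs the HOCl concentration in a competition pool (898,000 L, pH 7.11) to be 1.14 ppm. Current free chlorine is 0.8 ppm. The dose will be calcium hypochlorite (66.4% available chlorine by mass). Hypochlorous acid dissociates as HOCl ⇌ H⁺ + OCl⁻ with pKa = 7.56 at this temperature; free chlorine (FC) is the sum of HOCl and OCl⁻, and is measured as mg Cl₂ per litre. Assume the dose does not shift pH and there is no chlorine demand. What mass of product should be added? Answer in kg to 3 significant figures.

1.01 kg

[OCl⁻]/[HOCl] = 10^(pH − pKa) = 10^(7.11 − 7.56) = 0.3548; fraction as HOCl = 1/(1 + 0.3548) = 0.7381.
Free chlorine required for 1.14 ppm HOCl: 1.14 / 0.7381 = 1.544 ppm.
FC to add: 1.544 − 0.8 = 0.7445 mg/L as Cl₂.
Cl₂ equivalent: 0.7445 mg/L × 898,000 L = 668.5 g.
Product at 66.4% available Cl: 668.5 / 0.664 = 1007 g.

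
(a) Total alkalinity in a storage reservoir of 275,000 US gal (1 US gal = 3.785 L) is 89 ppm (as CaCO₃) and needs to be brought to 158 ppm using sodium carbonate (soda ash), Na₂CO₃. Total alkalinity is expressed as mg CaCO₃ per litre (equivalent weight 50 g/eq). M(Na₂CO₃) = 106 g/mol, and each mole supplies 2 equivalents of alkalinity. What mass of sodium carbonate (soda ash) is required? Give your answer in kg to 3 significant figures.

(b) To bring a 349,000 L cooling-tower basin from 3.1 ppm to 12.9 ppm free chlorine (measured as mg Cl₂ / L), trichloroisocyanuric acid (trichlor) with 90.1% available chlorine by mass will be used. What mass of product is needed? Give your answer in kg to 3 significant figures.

(a) 76.1 kg; (b) 3.80 kg

(a) Volume: 275,000 US gal × 3.785 L/gal = 1,040,875 L.
(a) Alkalinity to add: (158 − 89) = 69 mg/L as CaCO₃ × 1,040,875 L = 71,820 g as CaCO₃.
(a) Equivalents: 71,820 g ÷ 50 g/eq = 1436 eq.
(a) Each mole of Na₂CO₃ supplies 2 eq, so 1436 / 2 = 718.2 mol.
(a) Mass: 718.2 mol × 106 g/mol = 76,130 g.

(b) Chlorine deficit: 12.9 − 3.1 = 9.8 ppm = 9.8 mg/L as Cl₂.
(b) Cl₂ equivalent needed: 9.8 mg/L × 349,000 L = 3,420,000 mg = 3420 g.
(b) Product at 90.1% available chlorine: 3420 / 0.901 = 3796 g.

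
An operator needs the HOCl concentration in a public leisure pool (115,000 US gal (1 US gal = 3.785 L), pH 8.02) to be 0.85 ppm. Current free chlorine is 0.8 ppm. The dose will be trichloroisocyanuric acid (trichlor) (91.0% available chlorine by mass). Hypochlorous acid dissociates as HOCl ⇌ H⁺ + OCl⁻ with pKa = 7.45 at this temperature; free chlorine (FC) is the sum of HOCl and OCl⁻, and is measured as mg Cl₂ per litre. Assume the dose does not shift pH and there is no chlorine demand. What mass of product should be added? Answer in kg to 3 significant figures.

Volume: 115,000 US gal × 3.785 L/gal = 435,275 L.
[OCl⁻]/[HOCl] = 10^(pH − pKa) = 10^(8.02 − 7.45) = 3.715; fraction as HOCl = 1/(1 + 3.715) = 0.2121.
Free chlorine required for 0.85 ppm HOCl: 0.85 / 0.2121 = 4.008 ppm.
FC to add: 4.008 − 0.8 = 3.208 mg/L as Cl₂.
Cl₂ equivalent: 3.208 mg/L × 435,275 L = 1396 g.
Product at 91.0% available Cl: 1396 / 0.91 = 1534 g.

1.53 kg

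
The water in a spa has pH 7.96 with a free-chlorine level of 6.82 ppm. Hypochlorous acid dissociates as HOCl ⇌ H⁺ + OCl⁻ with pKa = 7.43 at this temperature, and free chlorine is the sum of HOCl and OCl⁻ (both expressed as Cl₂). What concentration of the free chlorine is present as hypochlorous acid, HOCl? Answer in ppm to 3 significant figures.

1.55 ppm

[OCl⁻]/[HOCl] = 10^(pH − pKa) = 10^(7.96 − 7.43) = 10^0.53 = 3.388.
Fraction as HOCl = 1 / (1 + 3.388) = 0.2279.
HOCl = 0.2279 × 6.82 ppm = 1.554 ppm.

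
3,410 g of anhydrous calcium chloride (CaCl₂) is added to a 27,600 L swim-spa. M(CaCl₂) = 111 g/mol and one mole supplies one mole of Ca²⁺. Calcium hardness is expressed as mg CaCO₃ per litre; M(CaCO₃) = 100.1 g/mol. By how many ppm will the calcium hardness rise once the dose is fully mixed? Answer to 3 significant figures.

111 ppm

Moles of Ca²⁺: 3,410 g ÷ 111 g/mol = 30.72 mol.
As CaCO₃: 30.72 mol × 100.1 g/mol = 3075 g.
Rise: 3075 g / 27,600 L × 1000 = 111.4 mg/L.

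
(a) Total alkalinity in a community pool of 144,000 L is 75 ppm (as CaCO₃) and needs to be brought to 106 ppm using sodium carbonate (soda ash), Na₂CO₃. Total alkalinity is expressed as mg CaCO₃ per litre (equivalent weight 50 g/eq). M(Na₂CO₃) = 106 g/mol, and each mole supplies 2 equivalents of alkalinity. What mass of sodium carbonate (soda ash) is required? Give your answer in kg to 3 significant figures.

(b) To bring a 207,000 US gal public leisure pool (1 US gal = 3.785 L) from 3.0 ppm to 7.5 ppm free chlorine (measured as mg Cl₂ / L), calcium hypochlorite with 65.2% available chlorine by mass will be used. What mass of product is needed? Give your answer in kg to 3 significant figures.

(a) Alkalinity to add: (106 − 75) = 31 mg/L as CaCO₃ × 144,000 L = 4464 g as CaCO₃.
(a) Equivalents: 4464 g ÷ 50 g/eq = 89.28 eq.
(a) Each mole of Na₂CO₃ supplies 2 eq, so 89.28 / 2 = 44.64 mol.
(a) Mass: 44.64 mol × 106 g/mol = 4732 g.

(b) Volume: 207,000 US gal × 3.785 L/gal = 783,495 L.
(b) Chlorine deficit: 7.5 − 3.0 = 4.5 ppm = 4.5 mg/L as Cl₂.
(b) Cl₂ equivalent needed: 4.5 mg/L × 783,495 L = 3,526,000 mg = 3526 g.
(b) Product at 65.2% available chlorine: 3526 / 0.652 = 5408 g.

(a) 4.73 kg; (b) 5.41 kg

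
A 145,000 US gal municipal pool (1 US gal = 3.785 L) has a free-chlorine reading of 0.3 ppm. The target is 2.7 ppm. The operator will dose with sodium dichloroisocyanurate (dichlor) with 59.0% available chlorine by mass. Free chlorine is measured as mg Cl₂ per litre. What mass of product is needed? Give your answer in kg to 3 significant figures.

2.23 kg

Volume: 145,000 US gal × 3.785 L/gal = 548,825 L.
Chlorine deficit: 2.7 − 0.3 = 2.4 ppm = 2.4 mg/L as Cl₂.
Cl₂ equivalent needed: 2.4 mg/L × 548,825 L = 1,317,000 mg = 1317 g.
Product at 59.0% available chlorine: 1317 / 0.59 = 2233 g.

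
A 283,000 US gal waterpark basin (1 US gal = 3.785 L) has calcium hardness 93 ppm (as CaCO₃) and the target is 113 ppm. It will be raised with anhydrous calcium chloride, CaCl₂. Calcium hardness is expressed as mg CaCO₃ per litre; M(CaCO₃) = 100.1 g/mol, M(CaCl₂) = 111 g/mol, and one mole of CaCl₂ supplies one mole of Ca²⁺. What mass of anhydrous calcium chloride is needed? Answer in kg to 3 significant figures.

23.8 kg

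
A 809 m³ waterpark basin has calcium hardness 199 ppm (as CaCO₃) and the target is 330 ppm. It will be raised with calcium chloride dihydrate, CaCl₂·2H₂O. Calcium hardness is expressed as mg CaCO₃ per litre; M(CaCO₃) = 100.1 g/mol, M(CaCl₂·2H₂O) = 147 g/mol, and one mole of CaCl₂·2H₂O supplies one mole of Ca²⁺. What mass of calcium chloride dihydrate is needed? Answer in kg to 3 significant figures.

156 kg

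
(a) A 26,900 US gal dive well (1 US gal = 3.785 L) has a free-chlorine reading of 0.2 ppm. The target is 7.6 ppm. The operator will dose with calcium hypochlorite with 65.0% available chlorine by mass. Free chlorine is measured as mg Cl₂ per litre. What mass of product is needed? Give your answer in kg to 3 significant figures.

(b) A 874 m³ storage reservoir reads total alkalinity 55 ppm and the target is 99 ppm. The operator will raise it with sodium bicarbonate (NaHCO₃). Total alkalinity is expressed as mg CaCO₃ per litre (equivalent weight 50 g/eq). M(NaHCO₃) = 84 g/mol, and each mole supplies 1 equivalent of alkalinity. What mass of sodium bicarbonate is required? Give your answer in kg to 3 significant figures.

(a) 1.16 kg; (b) 64.6 kg

(a) Volume: 26,900 US gal × 3.785 L/gal = 101,816 L.
(a) Chlorine deficit: 7.6 − 0.2 = 7.4 ppm = 7.4 mg/L as Cl₂.
(a) Cl₂ equivalent needed: 7.4 mg/L × 101,816 L = 753,400 mg = 753.4 g.
(a) Product at 65.0% available chlorine: 753.4 / 0.65 = 1159 g.

(b) Volume: 874 m³ = 874,000 L.
(b) Alkalinity to add: (99 − 55) = 44 mg/L as CaCO₃ × 874,000 L = 38,460 g as CaCO₃.
(b) Equivalents: 38,460 g ÷ 50 g/eq = 769.1 eq.
(b) NaHCO₃ supplies 1 eq per mole → 769.1 mol.
(b) Mass: 769.1 mol × 84 g/mol = 64,610 g.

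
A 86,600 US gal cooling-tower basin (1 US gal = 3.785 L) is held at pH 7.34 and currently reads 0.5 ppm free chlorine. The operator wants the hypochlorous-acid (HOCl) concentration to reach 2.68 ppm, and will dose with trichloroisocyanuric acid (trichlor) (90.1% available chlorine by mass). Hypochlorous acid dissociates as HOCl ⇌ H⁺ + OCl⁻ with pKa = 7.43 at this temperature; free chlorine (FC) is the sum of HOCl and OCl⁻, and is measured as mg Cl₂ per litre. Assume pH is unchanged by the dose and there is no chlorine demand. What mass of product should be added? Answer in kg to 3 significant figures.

1.59 kg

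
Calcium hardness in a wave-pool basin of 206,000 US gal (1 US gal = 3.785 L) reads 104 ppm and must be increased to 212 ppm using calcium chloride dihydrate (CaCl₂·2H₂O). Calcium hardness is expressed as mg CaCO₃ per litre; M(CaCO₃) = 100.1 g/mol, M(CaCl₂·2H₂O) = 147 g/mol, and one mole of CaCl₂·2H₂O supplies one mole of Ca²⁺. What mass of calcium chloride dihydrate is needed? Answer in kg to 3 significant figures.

124 kg

Volume: 206,000 US gal × 3.785 L/gal = 779,710 L.
Hardness to add: (212 − 104) = 108 mg/L as CaCO₃ × 779,710 L = 84,210 g as CaCO₃.
Moles of Ca²⁺ (1 mol Ca²⁺ ≡ 1 mol CaCO₃): 84,210 / 100.1 g/mol = 841.2 mol.
Mass of CaCl₂·2H₂O: 841.2 × 147 = 123,700 g.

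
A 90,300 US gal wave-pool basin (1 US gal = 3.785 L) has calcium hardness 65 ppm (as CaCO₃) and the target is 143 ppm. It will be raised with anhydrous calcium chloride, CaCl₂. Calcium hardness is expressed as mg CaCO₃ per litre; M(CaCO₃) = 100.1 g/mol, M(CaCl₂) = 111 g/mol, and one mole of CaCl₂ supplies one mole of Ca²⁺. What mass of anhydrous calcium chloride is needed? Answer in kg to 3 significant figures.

Volume: 90,300 US gal × 3.785 L/gal = 341,786 L.
Hardness to add: (143 − 65) = 78 mg/L as CaCO₃ × 341,786 L = 26,660 g as CaCO₃.
Moles of Ca²⁺ (1 mol Ca²⁺ ≡ 1 mol CaCO₃): 26,660 / 100.1 g/mol = 266.3 mol.
Mass of CaCl₂: 266.3 × 111 = 29,560 g.

29.6 kg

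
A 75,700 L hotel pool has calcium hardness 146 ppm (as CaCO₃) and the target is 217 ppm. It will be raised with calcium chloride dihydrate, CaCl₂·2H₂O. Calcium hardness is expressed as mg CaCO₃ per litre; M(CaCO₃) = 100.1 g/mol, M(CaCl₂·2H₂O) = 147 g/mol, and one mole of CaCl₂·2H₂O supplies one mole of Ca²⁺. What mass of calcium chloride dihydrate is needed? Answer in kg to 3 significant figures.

Hardness to add: (217 − 146) = 71 mg/L as CaCO₃ × 75,700 L = 5375 g as CaCO₃.
Moles of Ca²⁺ (1 mol Ca²⁺ ≡ 1 mol CaCO₃): 5375 / 100.1 g/mol = 53.69 mol.
Mass of CaCl₂·2H₂O: 53.69 × 147 = 7893 g.

7.89 kg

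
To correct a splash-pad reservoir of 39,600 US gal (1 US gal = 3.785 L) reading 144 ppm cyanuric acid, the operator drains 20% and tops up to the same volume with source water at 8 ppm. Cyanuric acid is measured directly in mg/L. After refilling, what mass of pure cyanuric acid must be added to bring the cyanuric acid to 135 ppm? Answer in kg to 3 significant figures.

2.73 kg

Volume: 39,600 US gal × 3.785 L/gal = 149,886 L.
After draining 20% and refilling: 144 × 0.80 + 8 × 0.20 = 116.8 ppm.
Deficit to target: 135 − 116.8 = 18.2 mg/L.
Mass: 18.2 mg/L × 149,886 L = 2728 g cyanuric acid.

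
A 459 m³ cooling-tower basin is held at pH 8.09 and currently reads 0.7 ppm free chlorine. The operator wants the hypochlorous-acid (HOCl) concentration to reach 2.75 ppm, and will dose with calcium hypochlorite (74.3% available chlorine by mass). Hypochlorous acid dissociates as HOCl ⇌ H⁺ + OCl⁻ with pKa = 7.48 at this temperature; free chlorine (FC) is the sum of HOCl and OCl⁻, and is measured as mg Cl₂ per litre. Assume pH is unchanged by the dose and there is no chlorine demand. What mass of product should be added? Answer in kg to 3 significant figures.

Volume: 459 m³ = 459,000 L.
[OCl⁻]/[HOCl] = 10^(pH − pKa) = 10^(8.09 − 7.48) = 4.074; fraction as HOCl = 1/(1 + 4.074) = 0.1971.
Free chlorine required for 2.75 ppm HOCl: 2.75 / 0.1971 = 13.95 ppm.
FC to add: 13.95 − 0.7 = 13.25 mg/L as Cl₂.
Cl₂ equivalent: 13.25 mg/L × 459,000 L = 6083 g.
Product at 74.3% available Cl: 6083 / 0.743 = 8187 g.

8.19 kg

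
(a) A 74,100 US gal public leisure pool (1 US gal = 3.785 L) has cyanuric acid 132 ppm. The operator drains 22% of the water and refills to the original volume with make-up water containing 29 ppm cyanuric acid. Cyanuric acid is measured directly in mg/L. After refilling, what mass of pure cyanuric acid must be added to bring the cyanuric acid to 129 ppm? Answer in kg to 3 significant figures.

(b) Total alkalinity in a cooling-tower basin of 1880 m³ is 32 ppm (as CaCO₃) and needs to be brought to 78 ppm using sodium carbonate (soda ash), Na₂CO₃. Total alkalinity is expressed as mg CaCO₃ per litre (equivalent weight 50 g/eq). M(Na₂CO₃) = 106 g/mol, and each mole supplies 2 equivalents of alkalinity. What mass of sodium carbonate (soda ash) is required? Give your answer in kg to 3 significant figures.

(a) Volume: 74,100 US gal × 3.785 L/gal = 280,468 L.
(a) After draining 22% and refilling: 132 × 0.78 + 29 × 0.22 = 109.34 ppm.
(a) Deficit to target: 129 − 109.34 = 19.66 mg/L.
(a) Mass: 19.66 mg/L × 280,468 L = 5514 g cyanuric acid.

(b) Volume: 1880 m³ = 1,880,000 L.
(b) Alkalinity to add: (78 − 32) = 46 mg/L as CaCO₃ × 1,880,000 L = 86,480 g as CaCO₃.
(b) Equivalents: 86,480 g ÷ 50 g/eq = 1730 eq.
(b) Each mole of Na₂CO₃ supplies 2 eq, so 1730 / 2 = 864.8 mol.
(b) Mass: 864.8 mol × 106 g/mol = 91,670 g.

(a) 5.51 kg; (b) 91.7 kg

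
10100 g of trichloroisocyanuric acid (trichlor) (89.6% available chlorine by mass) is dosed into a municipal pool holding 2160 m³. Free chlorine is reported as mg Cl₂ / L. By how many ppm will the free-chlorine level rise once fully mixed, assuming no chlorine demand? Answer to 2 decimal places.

4.19 ppm

Volume: 2160 m³ = 2,160,000 L.
Available chlorine delivered: 10,100 g × 0.896 = 9050 g as Cl₂.
Concentration rise: 9050 g / 2,160,000 L = 4.19 mg/L = 4.19 ppm.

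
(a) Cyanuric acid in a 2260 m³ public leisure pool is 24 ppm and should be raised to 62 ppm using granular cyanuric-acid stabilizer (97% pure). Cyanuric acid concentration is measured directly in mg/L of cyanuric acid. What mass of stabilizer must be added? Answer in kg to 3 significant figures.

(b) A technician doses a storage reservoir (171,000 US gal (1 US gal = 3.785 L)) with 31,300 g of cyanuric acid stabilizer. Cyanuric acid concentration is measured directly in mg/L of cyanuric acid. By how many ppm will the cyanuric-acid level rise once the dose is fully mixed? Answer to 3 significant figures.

(a) Volume: 2260 m³ = 2,260,000 L.
(a) CYA to add: (62 − 24) = 38 mg/L × 2,260,000 L = 85,880 g cyanuric acid.
(a) At 97% purity: 85,880 / 0.97 = 88,540 g product.

(b) Volume: 171,000 US gal × 3.785 L/gal = 647,235 L.
(b) Rise: 31,300 g / 647,235 L × 1000 = 48.36 mg/L.

(a) 88.5 kg; (b) 48.4 ppm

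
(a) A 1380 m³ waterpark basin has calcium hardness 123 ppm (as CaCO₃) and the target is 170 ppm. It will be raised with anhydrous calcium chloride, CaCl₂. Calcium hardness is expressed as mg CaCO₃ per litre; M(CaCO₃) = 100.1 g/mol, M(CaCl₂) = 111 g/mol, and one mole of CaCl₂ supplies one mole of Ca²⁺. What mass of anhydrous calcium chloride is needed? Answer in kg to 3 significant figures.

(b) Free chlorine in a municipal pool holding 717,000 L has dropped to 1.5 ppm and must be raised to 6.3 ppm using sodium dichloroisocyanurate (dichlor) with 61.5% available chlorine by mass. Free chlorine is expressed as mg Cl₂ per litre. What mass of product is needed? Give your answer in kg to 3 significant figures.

(a) Volume: 1380 m³ = 1,380,000 L.
(a) Hardness to add: (170 − 123) = 47 mg/L as CaCO₃ × 1,380,000 L = 64,860 g as CaCO₃.
(a) Moles of Ca²⁺ (1 mol Ca²⁺ ≡ 1 mol CaCO₃): 64,860 / 100.1 g/mol = 648 mol.
(a) Mass of CaCl₂: 648 × 111 = 71,920 g.

(b) Chlorine deficit: 6.3 − 1.5 = 4.8 ppm = 4.8 mg/L as Cl₂.
(b) Cl₂ equivalent needed: 4.8 mg/L × 717,000 L = 3,442,000 mg = 3442 g.
(b) Product at 61.5% available chlorine: 3442 / 0.615 = 5596 g.

(a) 71.9 kg; (b) 5.60 kg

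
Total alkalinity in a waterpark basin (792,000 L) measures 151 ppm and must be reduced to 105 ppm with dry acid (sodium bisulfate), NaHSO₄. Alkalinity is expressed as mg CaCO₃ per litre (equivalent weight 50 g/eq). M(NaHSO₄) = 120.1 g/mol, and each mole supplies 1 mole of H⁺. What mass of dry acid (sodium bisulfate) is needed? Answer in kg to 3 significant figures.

Alkalinity to neutralize: (151 − 105) = 46 mg/L as CaCO₃ × 792,000 L = 36,430 g as CaCO₃.
Equivalents of H⁺ required: 36,430 ÷ 50 g/eq = 728.6 eq = 728.6 mol NaHSO₄.
Mass of NaHSO₄: 728.6 × 120.1 = 87,510 g.

87.5 kg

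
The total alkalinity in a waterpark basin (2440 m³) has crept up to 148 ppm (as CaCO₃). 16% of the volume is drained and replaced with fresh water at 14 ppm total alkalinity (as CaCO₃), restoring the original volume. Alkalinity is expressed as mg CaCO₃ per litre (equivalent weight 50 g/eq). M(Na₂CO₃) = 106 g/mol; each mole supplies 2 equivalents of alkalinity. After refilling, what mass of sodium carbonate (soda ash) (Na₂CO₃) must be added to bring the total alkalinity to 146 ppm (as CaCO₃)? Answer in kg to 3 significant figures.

Volume: 2440 m³ = 2,440,000 L.
After draining 16% and refilling: 148 × 0.84 + 14 × 0.16 = 126.56 ppm.
Deficit to target: 146 − 126.56 = 19.44 mg/L.
As CaCO₃: 19.44 mg/L × 2,440,000 L = 47,430 g; ÷ 50 g/eq ÷ 2 = 474.3 mol Na₂CO₃.
Mass: 474.3 × 106 = 50,280 g.

50.3 kg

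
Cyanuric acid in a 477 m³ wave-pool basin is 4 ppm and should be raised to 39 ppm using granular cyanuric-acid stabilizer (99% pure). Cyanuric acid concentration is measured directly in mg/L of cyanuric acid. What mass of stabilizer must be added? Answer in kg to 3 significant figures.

16.9 kg

Volume: 477 m³ = 477,000 L.
CYA to add: (39 − 4) = 35 mg/L × 477,000 L = 16,700 g cyanuric acid.
At 99% purity: 16,700 / 0.99 = 16,860 g product.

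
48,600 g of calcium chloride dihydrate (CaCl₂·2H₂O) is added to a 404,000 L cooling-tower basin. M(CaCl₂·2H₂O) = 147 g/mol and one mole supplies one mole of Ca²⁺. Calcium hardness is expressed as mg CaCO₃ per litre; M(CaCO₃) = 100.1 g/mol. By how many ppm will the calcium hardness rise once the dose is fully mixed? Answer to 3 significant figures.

81.9 ppm

Moles of Ca²⁺: 48,600 g ÷ 147 g/mol = 330.6 mol.
As CaCO₃: 330.6 mol × 100.1 g/mol = 33,090 g.
Rise: 33,090 g / 404,000 L × 1000 = 81.92 mg/L.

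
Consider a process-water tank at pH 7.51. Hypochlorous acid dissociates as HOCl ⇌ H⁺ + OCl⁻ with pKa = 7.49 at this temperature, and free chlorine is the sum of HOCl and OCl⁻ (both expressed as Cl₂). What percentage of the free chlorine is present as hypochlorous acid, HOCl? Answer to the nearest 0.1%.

48.8%

[OCl⁻]/[HOCl] = 10^(pH − pKa) = 10^(7.51 − 7.49) = 10^0.02 = 1.047.
Fraction as HOCl = 1 / (1 + 1.047) = 0.4885.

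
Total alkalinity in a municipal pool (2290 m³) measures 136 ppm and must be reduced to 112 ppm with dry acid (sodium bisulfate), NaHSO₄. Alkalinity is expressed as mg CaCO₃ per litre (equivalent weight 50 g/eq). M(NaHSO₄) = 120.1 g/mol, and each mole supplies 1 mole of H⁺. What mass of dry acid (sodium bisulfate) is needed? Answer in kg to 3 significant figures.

132 kg

Volume: 2290 m³ = 2,290,000 L.
Alkalinity to neutralize: (136 − 112) = 24 mg/L as CaCO₃ × 2,290,000 L = 54,960 g as CaCO₃.
Equivalents of H⁺ required: 54,960 ÷ 50 g/eq = 1099 eq = 1099 mol NaHSO₄.
Mass of NaHSO₄: 1099 × 120.1 = 132,000 g.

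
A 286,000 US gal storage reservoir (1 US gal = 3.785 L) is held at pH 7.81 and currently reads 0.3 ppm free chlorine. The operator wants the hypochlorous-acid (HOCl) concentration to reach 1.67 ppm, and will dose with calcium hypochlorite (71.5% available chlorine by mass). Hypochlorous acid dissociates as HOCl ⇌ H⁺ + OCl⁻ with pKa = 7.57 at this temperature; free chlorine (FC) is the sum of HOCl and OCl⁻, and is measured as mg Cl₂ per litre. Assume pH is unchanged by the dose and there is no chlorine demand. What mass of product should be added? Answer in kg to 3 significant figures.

Volume: 286,000 US gal × 3.785 L/gal = 1,082,510 L.
[OCl⁻]/[HOCl] = 10^(pH − pKa) = 10^(7.81 − 7.57) = 1.738; fraction as HOCl = 1/(1 + 1.738) = 0.3653.
Free chlorine required for 1.67 ppm HOCl: 1.67 / 0.3653 = 4.572 ppm.
FC to add: 4.572 − 0.3 = 4.272 mg/L as Cl₂.
Cl₂ equivalent: 4.272 mg/L × 1,082,510 L = 4625 g.
Product at 71.5% available Cl: 4625 / 0.715 = 6468 g.

6.47 kg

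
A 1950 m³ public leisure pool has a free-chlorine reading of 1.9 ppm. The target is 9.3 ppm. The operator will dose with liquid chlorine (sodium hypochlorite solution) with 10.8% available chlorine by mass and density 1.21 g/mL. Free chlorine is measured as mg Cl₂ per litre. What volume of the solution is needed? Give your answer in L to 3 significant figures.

110 L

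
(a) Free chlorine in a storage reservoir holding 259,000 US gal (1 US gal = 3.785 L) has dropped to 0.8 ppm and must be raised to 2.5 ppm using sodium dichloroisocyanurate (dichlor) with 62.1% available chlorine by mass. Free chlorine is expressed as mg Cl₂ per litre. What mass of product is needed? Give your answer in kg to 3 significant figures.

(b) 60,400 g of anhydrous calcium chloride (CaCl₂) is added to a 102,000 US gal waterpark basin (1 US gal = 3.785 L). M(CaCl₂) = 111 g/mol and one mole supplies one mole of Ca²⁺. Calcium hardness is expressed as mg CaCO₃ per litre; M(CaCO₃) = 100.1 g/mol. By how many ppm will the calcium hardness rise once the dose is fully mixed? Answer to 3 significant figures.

(a) 2.68 kg; (b) 141 ppm

(a) Volume: 259,000 US gal × 3.785 L/gal = 980,315 L.
(a) Chlorine deficit: 2.5 − 0.8 = 1.7 ppm = 1.7 mg/L as Cl₂.
(a) Cl₂ equivalent needed: 1.7 mg/L × 980,315 L = 1,667,000 mg = 1667 g.
(a) Product at 62.1% available chlorine: 1667 / 0.621 = 2684 g.

(b) Volume: 102,000 US gal × 3.785 L/gal = 386,070 L.
(b) Moles of Ca²⁺: 60,400 g ÷ 111 g/mol = 544.1 mol.
(b) As CaCO₃: 544.1 mol × 100.1 g/mol = 54,470 g.
(b) Rise: 54,470 g / 386,070 L × 1000 = 141.1 mg/L.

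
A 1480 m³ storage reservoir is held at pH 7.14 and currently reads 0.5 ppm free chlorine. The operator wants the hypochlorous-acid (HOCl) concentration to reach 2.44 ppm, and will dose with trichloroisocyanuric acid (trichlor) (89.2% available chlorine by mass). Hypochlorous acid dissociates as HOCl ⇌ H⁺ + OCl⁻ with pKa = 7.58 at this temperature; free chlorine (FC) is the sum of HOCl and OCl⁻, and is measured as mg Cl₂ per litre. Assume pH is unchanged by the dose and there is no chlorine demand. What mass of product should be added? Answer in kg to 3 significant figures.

Volume: 1480 m³ = 1,480,000 L.
[OCl⁻]/[HOCl] = 10^(pH − pKa) = 10^(7.14 − 7.58) = 0.3631; fraction as HOCl = 1/(1 + 0.3631) = 0.7336.
Free chlorine required for 2.44 ppm HOCl: 2.44 / 0.7336 = 3.326 ppm.
FC to add: 3.326 − 0.5 = 2.826 mg/L as Cl₂.
Cl₂ equivalent: 2.826 mg/L × 1,480,000 L = 4182 g.
Product at 89.2% available Cl: 4182 / 0.892 = 4689 g.

4.69 kg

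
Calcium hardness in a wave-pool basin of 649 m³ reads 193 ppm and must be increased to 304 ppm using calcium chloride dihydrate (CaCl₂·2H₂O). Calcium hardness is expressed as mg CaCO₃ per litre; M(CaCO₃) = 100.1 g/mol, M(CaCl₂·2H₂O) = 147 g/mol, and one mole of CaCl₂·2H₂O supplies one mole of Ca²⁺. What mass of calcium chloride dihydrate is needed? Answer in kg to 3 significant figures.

106 kg

Volume: 649 m³ = 649,000 L.
Hardness to add: (304 − 193) = 111 mg/L as CaCO₃ × 649,000 L = 72,040 g as CaCO₃.
Moles of Ca²⁺ (1 mol Ca²⁺ ≡ 1 mol CaCO₃): 72,040 / 100.1 g/mol = 719.7 mol.
Mass of CaCl₂·2H₂O: 719.7 × 147 = 105,800 g.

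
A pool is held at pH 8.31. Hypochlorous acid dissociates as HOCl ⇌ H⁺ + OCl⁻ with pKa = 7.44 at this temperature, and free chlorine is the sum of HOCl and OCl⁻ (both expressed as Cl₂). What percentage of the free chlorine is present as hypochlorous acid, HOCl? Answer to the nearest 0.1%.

11.9%

[OCl⁻]/[HOCl] = 10^(pH − pKa) = 10^(8.31 − 7.44) = 10^0.87 = 7.413.
Fraction as HOCl = 1 / (1 + 7.413) = 0.1189.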